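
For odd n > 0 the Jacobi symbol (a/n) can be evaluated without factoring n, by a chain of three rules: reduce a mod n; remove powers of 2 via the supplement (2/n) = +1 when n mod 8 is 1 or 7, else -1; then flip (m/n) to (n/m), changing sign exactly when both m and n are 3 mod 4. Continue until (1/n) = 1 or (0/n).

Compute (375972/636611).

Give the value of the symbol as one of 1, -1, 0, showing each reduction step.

0

factor out 2^2: 375972 = 2^2·93993; with 636611 mod 8 = 3, (2/636611) = -1; sign now +1; continue with (93993/636611)
flip (93993/636611) -> (636611/93993): both odd, 93993 mod 4 = 1, 636611 mod 4 = 3, so the flip contributes +1; sign now +1
(636611/93993): 636611 mod 93993 = 72653, so (636611/93993) = (72653/93993)
flip (72653/93993) -> (93993/72653): both odd, 72653 mod 4 = 1, 93993 mod 4 = 1, so the flip contributes +1; sign now +1
(93993/72653): 93993 mod 72653 = 21340, so (93993/72653) = (21340/72653)
factor out 2^2: 21340 = 2^2·5335; with 72653 mod 8 = 5, (2/72653) = -1; sign now +1; continue with (5335/72653)
flip (5335/72653) -> (72653/5335): both odd, 5335 mod 4 = 3, 72653 mod 4 = 1, so the flip contributes +1; sign now +1
(72653/5335): 72653 mod 5335 = 3298, so (72653/5335) = (3298/5335)
factor out 2^1: 3298 = 2^1·1649; with 5335 mod 8 = 7, (2/5335) = +1; sign now +1; continue with (1649/5335)
flip (1649/5335) -> (5335/1649): both odd, 1649 mod 4 = 1, 5335 mod 4 = 3, so the flip contributes +1; sign now +1
(5335/1649): 5335 mod 1649 = 388, so (5335/1649) = (388/1649)
factor out 2^2: 388 = 2^2·97; with 1649 mod 8 = 1, (2/1649) = +1; sign now +1; continue with (97/1649)
flip (97/1649) -> (1649/97): both odd, 97 mod 4 = 1, 1649 mod 4 = 1, so the flip contributes +1; sign now +1
(1649/97): 1649 mod 97 = 0, so (1649/97) = (0/97)
reached (0/97); gcd(a, n) > 1, so (0/97) = 0 and the symbol is 0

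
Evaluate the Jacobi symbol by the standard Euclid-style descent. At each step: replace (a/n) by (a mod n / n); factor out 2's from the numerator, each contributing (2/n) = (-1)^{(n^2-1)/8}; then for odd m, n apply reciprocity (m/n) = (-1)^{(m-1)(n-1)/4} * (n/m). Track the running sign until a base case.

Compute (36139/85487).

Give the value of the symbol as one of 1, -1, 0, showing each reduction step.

reciprocity: (36139/85487) = -1·(85487/36139) since 36139 mod 4 = 3, 85487 mod 4 = 3; sign now -1
(85487/36139) = (13209/36139)   [reduce mod 36139]
reciprocity: (13209/36139) = +1·(36139/13209) since 13209 mod 4 = 1, 36139 mod 4 = 3; sign now -1
(36139/13209) = (9721/13209)   [reduce mod 13209]
reciprocity: (9721/13209) = +1·(13209/9721) since 9721 mod 4 = 1, 13209 mod 4 = 1; sign now -1
(13209/9721) = (3488/9721)   [reduce mod 9721]
3488 = 2^5·109; (2/9721) = +1 since 9721 mod 8 = 1, so (3488/9721) = (+1)^5·(109/9721); sign now -1
reciprocity: (109/9721) = +1·(9721/109) since 109 mod 4 = 1, 9721 mod 4 = 1; sign now -1
(9721/109) = (20/109)   [reduce mod 109]
20 = 2^2·5; (2/109) = -1 since 109 mod 8 = 5, so (20/109) = (-1)^2·(5/109); sign now -1
reciprocity: (5/109) = +1·(109/5) since 5 mod 4 = 1, 109 mod 4 = 1; sign now -1
(109/5) = (4/5)   [reduce mod 5]
4 = 2^2·1; (2/5) = -1 since 5 mod 8 = 5, so (4/5) = (-1)^2·(1/5); sign now -1
(1/5) = 1; final value = sign = -1

-1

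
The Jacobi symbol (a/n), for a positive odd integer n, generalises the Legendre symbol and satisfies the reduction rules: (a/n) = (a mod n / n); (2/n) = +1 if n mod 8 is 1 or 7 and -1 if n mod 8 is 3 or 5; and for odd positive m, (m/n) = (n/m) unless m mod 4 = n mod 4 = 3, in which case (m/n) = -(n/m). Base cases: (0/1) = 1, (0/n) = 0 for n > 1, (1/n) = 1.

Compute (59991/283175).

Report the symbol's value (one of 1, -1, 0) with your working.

-1

reciprocity: (59991/283175) = -1·(283175/59991) since 59991 mod 4 = 3, 283175 mod 4 = 3; sign now -1
(283175/59991) = (43211/59991)   [reduce mod 59991]
reciprocity: (43211/59991) = -1·(59991/43211) since 43211 mod 4 = 3, 59991 mod 4 = 3; sign now +1
(59991/43211) = (16780/43211)   [reduce mod 43211]
16780 = 2^2·4195; (2/43211) = -1 since 43211 mod 8 = 3, so (16780/43211) = (-1)^2·(4195/43211); sign now +1
reciprocity: (4195/43211) = -1·(43211/4195) since 4195 mod 4 = 3, 43211 mod 4 = 3; sign now -1
(43211/4195) = (1261/4195)   [reduce mod 4195]
reciprocity: (1261/4195) = +1·(4195/1261) since 1261 mod 4 = 1, 4195 mod 4 = 3; sign now -1
(4195/1261) = (412/1261)   [reduce mod 1261]
412 = 2^2·103; (2/1261) = -1 since 1261 mod 8 = 5, so (412/1261) = (-1)^2·(103/1261); sign now -1
reciprocity: (103/1261) = +1·(1261/103) since 103 mod 4 = 3, 1261 mod 4 = 1; sign now -1
(1261/103) = (25/103)   [reduce mod 103]
reciprocity: (25/103) = +1·(103/25) since 25 mod 4 = 1, 103 mod 4 = 3; sign now -1
(103/25) = (3/25)   [reduce mod 25]
reciprocity: (3/25) = +1·(25/3) since 3 mod 4 = 3, 25 mod 4 = 1; sign now -1
(25/3) = (1/3)   [reduce mod 3]
(1/3) = 1; final value = sign = -1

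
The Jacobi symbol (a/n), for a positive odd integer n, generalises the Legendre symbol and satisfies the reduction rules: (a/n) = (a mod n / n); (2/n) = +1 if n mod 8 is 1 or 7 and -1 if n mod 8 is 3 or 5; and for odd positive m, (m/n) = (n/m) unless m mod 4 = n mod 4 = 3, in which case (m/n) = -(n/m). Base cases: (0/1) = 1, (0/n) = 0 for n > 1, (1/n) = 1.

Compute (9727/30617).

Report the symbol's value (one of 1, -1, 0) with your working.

-1

reciprocity: (9727/30617) = +1·(30617/9727) since 9727 mod 4 = 3, 30617 mod 4 = 1; sign now +1
(30617/9727) = (1436/9727)   [reduce mod 9727]
1436 = 2^2·359; (2/9727) = +1 since 9727 mod 8 = 7, so (1436/9727) = (+1)^2·(359/9727); sign now +1
reciprocity: (359/9727) = -1·(9727/359) since 359 mod 4 = 3, 9727 mod 4 = 3; sign now -1
(9727/359) = (34/359)   [reduce mod 359]
34 = 2^1·17; (2/359) = +1 since 359 mod 8 = 7, so (34/359) = (+1)^1·(17/359); sign now -1
reciprocity: (17/359) = +1·(359/17) since 17 mod 4 = 1, 359 mod 4 = 3; sign now -1
(359/17) = (2/17)   [reduce mod 17]
2 = 2^1·1; (2/17) = +1 since 17 mod 8 = 1, so (2/17) = (+1)^1·(1/17); sign now -1
(1/17) = 1; final value = sign = -1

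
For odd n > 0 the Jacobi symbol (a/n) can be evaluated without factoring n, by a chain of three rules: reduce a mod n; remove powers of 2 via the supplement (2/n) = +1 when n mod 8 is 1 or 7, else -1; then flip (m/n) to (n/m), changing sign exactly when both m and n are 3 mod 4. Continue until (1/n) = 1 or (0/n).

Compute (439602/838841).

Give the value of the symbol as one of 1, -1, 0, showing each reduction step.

factor out 2^1: 439602 = 2^1·219801; with 838841 mod 8 = 1, (2/838841) = +1; sign now +1; continue with (219801/838841)
flip (219801/838841) -> (838841/219801): both odd, 219801 mod 4 = 1, 838841 mod 4 = 1, so the flip contributes +1; sign now +1
(838841/219801): 838841 mod 219801 = 179438, so (838841/219801) = (179438/219801)
factor out 2^1: 179438 = 2^1·89719; with 219801 mod 8 = 1, (2/219801) = +1; sign now +1; continue with (89719/219801)
flip (89719/219801) -> (219801/89719): both odd, 89719 mod 4 = 3, 219801 mod 4 = 1, so the flip contributes +1; sign now +1
(219801/89719): 219801 mod 89719 = 40363, so (219801/89719) = (40363/89719)
flip (40363/89719) -> (89719/40363): both odd, 40363 mod 4 = 3, 89719 mod 4 = 3, so the flip contributes -1; sign now -1
(89719/40363): 89719 mod 40363 = 8993, so (89719/40363) = (8993/40363)
flip (8993/40363) -> (40363/8993): both odd, 8993 mod 4 = 1, 40363 mod 4 = 3, so the flip contributes +1; sign now -1
(40363/8993): 40363 mod 8993 = 4391, so (40363/8993) = (4391/8993)
flip (4391/8993) -> (8993/4391): both odd, 4391 mod 4 = 3, 8993 mod 4 = 1, so the flip contributes +1; sign now -1
(8993/4391): 8993 mod 4391 = 211, so (8993/4391) = (211/4391)
flip (211/4391) -> (4391/211): both odd, 211 mod 4 = 3, 4391 mod 4 = 3, so the flip contributes -1; sign now +1
(4391/211): 4391 mod 211 = 171, so (4391/211) = (171/211)
flip (171/211) -> (211/171): both odd, 171 mod 4 = 3, 211 mod 4 = 3, so the flip contributes -1; sign now -1
(211/171): 211 mod 171 = 40, so (211/171) = (40/171)
factor out 2^3: 40 = 2^3·5; with 171 mod 8 = 3, (2/171) = -1; sign now +1; continue with (5/171)
flip (5/171) -> (171/5): both odd, 5 mod 4 = 1, 171 mod 4 = 3, so the flip contributes +1; sign now +1
(171/5): 171 mod 5 = 1, so (171/5) = (1/5)
reached (1/5) = 1, so the symbol is +1

1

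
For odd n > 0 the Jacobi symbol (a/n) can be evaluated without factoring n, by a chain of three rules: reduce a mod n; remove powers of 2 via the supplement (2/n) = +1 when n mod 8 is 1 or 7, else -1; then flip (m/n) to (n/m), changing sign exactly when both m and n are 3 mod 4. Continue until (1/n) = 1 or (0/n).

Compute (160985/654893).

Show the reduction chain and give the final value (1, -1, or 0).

flip (160985/654893) -> (654893/160985): both odd, 160985 mod 4 = 1, 654893 mod 4 = 1, so the flip contributes +1; sign now +1
(654893/160985): 654893 mod 160985 = 10953, so (654893/160985) = (10953/160985)
flip (10953/160985) -> (160985/10953): both odd, 10953 mod 4 = 1, 160985 mod 4 = 1, so the flip contributes +1; sign now +1
(160985/10953): 160985 mod 10953 = 7643, so (160985/10953) = (7643/10953)
flip (7643/10953) -> (10953/7643): both odd, 7643 mod 4 = 3, 10953 mod 4 = 1, so the flip contributes +1; sign now +1
(10953/7643): 10953 mod 7643 = 3310, so (10953/7643) = (3310/7643)
factor out 2^1: 3310 = 2^1·1655; with 7643 mod 8 = 3, (2/7643) = -1; sign now -1; continue with (1655/7643)
flip (1655/7643) -> (7643/1655): both odd, 1655 mod 4 = 3, 7643 mod 4 = 3, so the flip contributes -1; sign now +1
(7643/1655): 7643 mod 1655 = 1023, so (7643/1655) = (1023/1655)
flip (1023/1655) -> (1655/1023): both odd, 1023 mod 4 = 3, 1655 mod 4 = 3, so the flip contributes -1; sign now -1
(1655/1023): 1655 mod 1023 = 632, so (1655/1023) = (632/1023)
factor out 2^3: 632 = 2^3·79; with 1023 mod 8 = 7, (2/1023) = +1; sign now -1; continue with (79/1023)
flip (79/1023) -> (1023/79): both odd, 79 mod 4 = 3, 1023 mod 4 = 3, so the flip contributes -1; sign now +1
(1023/79): 1023 mod 79 = 75, so (1023/79) = (75/79)
flip (75/79) -> (79/75): both odd, 75 mod 4 = 3, 79 mod 4 = 3, so the flip contributes -1; sign now -1
(79/75): 79 mod 75 = 4, so (79/75) = (4/75)
factor out 2^2: 4 = 2^2·1; with 75 mod 8 = 3, (2/75) = -1; sign now -1; continue with (1/75)
reached (1/75) = 1, so the symbol is -1

-1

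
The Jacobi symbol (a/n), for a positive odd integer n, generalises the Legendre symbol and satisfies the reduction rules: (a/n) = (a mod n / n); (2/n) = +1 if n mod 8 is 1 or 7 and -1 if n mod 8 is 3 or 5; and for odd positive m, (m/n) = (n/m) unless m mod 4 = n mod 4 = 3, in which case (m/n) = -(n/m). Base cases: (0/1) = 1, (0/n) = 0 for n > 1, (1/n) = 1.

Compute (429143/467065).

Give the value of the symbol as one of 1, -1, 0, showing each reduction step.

1

flip (429143/467065) -> (467065/429143): both odd, 429143 mod 4 = 3, 467065 mod 4 = 1, so the flip contributes +1; sign now +1
(467065/429143): 467065 mod 429143 = 37922, so (467065/429143) = (37922/429143)
factor out 2^1: 37922 = 2^1·18961; with 429143 mod 8 = 7, (2/429143) = +1; sign now +1; continue with (18961/429143)
flip (18961/429143) -> (429143/18961): both odd, 18961 mod 4 = 1, 429143 mod 4 = 3, so the flip contributes +1; sign now +1
(429143/18961): 429143 mod 18961 = 12001, so (429143/18961) = (12001/18961)
flip (12001/18961) -> (18961/12001): both odd, 12001 mod 4 = 1, 18961 mod 4 = 1, so the flip contributes +1; sign now +1
(18961/12001): 18961 mod 12001 = 6960, so (18961/12001) = (6960/12001)
factor out 2^4: 6960 = 2^4·435; with 12001 mod 8 = 1, (2/12001) = +1; sign now +1; continue with (435/12001)
flip (435/12001) -> (12001/435): both odd, 435 mod 4 = 3, 12001 mod 4 = 1, so the flip contributes +1; sign now +1
(12001/435): 12001 mod 435 = 256, so (12001/435) = (256/435)
factor out 2^8: 256 = 2^8·1; with 435 mod 8 = 3, (2/435) = -1; sign now +1; continue with (1/435)
reached (1/435) = 1, so the symbol is +1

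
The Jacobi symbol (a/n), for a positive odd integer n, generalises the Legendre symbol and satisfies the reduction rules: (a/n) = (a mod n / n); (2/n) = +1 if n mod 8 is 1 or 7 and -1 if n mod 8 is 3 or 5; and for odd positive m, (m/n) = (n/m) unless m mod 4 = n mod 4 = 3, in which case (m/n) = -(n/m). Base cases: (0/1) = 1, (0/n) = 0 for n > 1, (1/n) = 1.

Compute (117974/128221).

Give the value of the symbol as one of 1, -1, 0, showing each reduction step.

-1

factor out 2^1: 117974 = 2^1·58987; with 128221 mod 8 = 5, (2/128221) = -1; sign now -1; continue with (58987/128221)
flip (58987/128221) -> (128221/58987): both odd, 58987 mod 4 = 3, 128221 mod 4 = 1, so the flip contributes +1; sign now -1
(128221/58987): 128221 mod 58987 = 10247, so (128221/58987) = (10247/58987)
flip (10247/58987) -> (58987/10247): both odd, 10247 mod 4 = 3, 58987 mod 4 = 3, so the flip contributes -1; sign now +1
(58987/10247): 58987 mod 10247 = 7752, so (58987/10247) = (7752/10247)
factor out 2^3: 7752 = 2^3·969; with 10247 mod 8 = 7, (2/10247) = +1; sign now +1; continue with (969/10247)
flip (969/10247) -> (10247/969): both odd, 969 mod 4 = 1, 10247 mod 4 = 3, so the flip contributes +1; sign now +1
(10247/969): 10247 mod 969 = 557, so (10247/969) = (557/969)
flip (557/969) -> (969/557): both odd, 557 mod 4 = 1, 969 mod 4 = 1, so the flip contributes +1; sign now +1
(969/557): 969 mod 557 = 412, so (969/557) = (412/557)
factor out 2^2: 412 = 2^2·103; with 557 mod 8 = 5, (2/557) = -1; sign now +1; continue with (103/557)
flip (103/557) -> (557/103): both odd, 103 mod 4 = 3, 557 mod 4 = 1, so the flip contributes +1; sign now +1
(557/103): 557 mod 103 = 42, so (557/103) = (42/103)
factor out 2^1: 42 = 2^1·21; with 103 mod 8 = 7, (2/103) = +1; sign now +1; continue with (21/103)
flip (21/103) -> (103/21): both odd, 21 mod 4 = 1, 103 mod 4 = 3, so the flip contributes +1; sign now +1
(103/21): 103 mod 21 = 19, so (103/21) = (19/21)
flip (19/21) -> (21/19): both odd, 19 mod 4 = 3, 21 mod 4 = 1, so the flip contributes +1; sign now +1
(21/19): 21 mod 19 = 2, so (21/19) = (2/19)
factor out 2^1: 2 = 2^1·1; with 19 mod 8 = 3, (2/19) = -1; sign now -1; continue with (1/19)
reached (1/19) = 1, so the symbol is -1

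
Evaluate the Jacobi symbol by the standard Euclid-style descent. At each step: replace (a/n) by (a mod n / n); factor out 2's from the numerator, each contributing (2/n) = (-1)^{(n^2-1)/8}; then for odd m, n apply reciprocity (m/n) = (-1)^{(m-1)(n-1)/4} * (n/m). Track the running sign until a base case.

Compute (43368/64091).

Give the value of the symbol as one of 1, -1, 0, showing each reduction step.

43368 = 2^3·5421; (2/64091) = -1 since 64091 mod 8 = 3, so (43368/64091) = (-1)^3·(5421/64091); sign now -1
reciprocity: (5421/64091) = +1·(64091/5421) since 5421 mod 4 = 1, 64091 mod 4 = 3; sign now -1
(64091/5421) = (4460/5421)   [reduce mod 5421]
4460 = 2^2·1115; (2/5421) = -1 since 5421 mod 8 = 5, so (4460/5421) = (-1)^2·(1115/5421); sign now -1
reciprocity: (1115/5421) = +1·(5421/1115) since 1115 mod 4 = 3, 5421 mod 4 = 1; sign now -1
(5421/1115) = (961/1115)   [reduce mod 1115]
reciprocity: (961/1115) = +1·(1115/961) since 961 mod 4 = 1, 1115 mod 4 = 3; sign now -1
(1115/961) = (154/961)   [reduce mod 961]
154 = 2^1·77; (2/961) = +1 since 961 mod 8 = 1, so (154/961) = (+1)^1·(77/961); sign now -1
reciprocity: (77/961) = +1·(961/77) since 77 mod 4 = 1, 961 mod 4 = 1; sign now -1
(961/77) = (37/77)   [reduce mod 77]
reciprocity: (37/77) = +1·(77/37) since 37 mod 4 = 1, 77 mod 4 = 1; sign now -1
(77/37) = (3/37)   [reduce mod 37]
reciprocity: (3/37) = +1·(37/3) since 3 mod 4 = 3, 37 mod 4 = 1; sign now -1
(37/3) = (1/3)   [reduce mod 3]
(1/3) = 1; final value = sign = -1

-1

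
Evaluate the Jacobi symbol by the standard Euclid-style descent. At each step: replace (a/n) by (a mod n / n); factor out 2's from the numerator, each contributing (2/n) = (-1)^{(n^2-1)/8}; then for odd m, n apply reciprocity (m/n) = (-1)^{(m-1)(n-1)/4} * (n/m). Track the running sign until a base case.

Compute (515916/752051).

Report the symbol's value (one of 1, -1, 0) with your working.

1

factor out 2^2: 515916 = 2^2·128979; with 752051 mod 8 = 3, (2/752051) = -1; sign now +1; continue with (128979/752051)
flip (128979/752051) -> (752051/128979): both odd, 128979 mod 4 = 3, 752051 mod 4 = 3, so the flip contributes -1; sign now -1
(752051/128979): 752051 mod 128979 = 107156, so (752051/128979) = (107156/128979)
factor out 2^2: 107156 = 2^2·26789; with 128979 mod 8 = 3, (2/128979) = -1; sign now -1; continue with (26789/128979)
flip (26789/128979) -> (128979/26789): both odd, 26789 mod 4 = 1, 128979 mod 4 = 3, so the flip contributes +1; sign now -1
(128979/26789): 128979 mod 26789 = 21823, so (128979/26789) = (21823/26789)
flip (21823/26789) -> (26789/21823): both odd, 21823 mod 4 = 3, 26789 mod 4 = 1, so the flip contributes +1; sign now -1
(26789/21823): 26789 mod 21823 = 4966, so (26789/21823) = (4966/21823)
factor out 2^1: 4966 = 2^1·2483; with 21823 mod 8 = 7, (2/21823) = +1; sign now -1; continue with (2483/21823)
flip (2483/21823) -> (21823/2483): both odd, 2483 mod 4 = 3, 21823 mod 4 = 3, so the flip contributes -1; sign now +1
(21823/2483): 21823 mod 2483 = 1959, so (21823/2483) = (1959/2483)
flip (1959/2483) -> (2483/1959): both odd, 1959 mod 4 = 3, 2483 mod 4 = 3, so the flip contributes -1; sign now -1
(2483/1959): 2483 mod 1959 = 524, so (2483/1959) = (524/1959)
factor out 2^2: 524 = 2^2·131; with 1959 mod 8 = 7, (2/1959) = +1; sign now -1; continue with (131/1959)
flip (131/1959) -> (1959/131): both odd, 131 mod 4 = 3, 1959 mod 4 = 3, so the flip contributes -1; sign now +1
(1959/131): 1959 mod 131 = 125, so (1959/131) = (125/131)
flip (125/131) -> (131/125): both odd, 125 mod 4 = 1, 131 mod 4 = 3, so the flip contributes +1; sign now +1
(131/125): 131 mod 125 = 6, so (131/125) = (6/125)
factor out 2^1: 6 = 2^1·3; with 125 mod 8 = 5, (2/125) = -1; sign now -1; continue with (3/125)
flip (3/125) -> (125/3): both odd, 3 mod 4 = 3, 125 mod 4 = 1, so the flip contributes +1; sign now -1
(125/3): 125 mod 3 = 2, so (125/3) = (2/3)
factor out 2^1: 2 = 2^1·1; with 3 mod 8 = 3, (2/3) = -1; sign now +1; continue with (1/3)
reached (1/3) = 1, so the symbol is +1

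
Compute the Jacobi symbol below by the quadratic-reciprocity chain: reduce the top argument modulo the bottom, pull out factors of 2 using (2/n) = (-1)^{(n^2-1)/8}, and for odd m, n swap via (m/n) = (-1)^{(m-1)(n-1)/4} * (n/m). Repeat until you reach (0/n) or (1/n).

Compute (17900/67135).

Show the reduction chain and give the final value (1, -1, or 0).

0

factor out 2^2: 17900 = 2^2·4475; with 67135 mod 8 = 7, (2/67135) = +1; sign now +1; continue with (4475/67135)
flip (4475/67135) -> (67135/4475): both odd, 4475 mod 4 = 3, 67135 mod 4 = 3, so the flip contributes -1; sign now -1
(67135/4475): 67135 mod 4475 = 10, so (67135/4475) = (10/4475)
factor out 2^1: 10 = 2^1·5; with 4475 mod 8 = 3, (2/4475) = -1; sign now +1; continue with (5/4475)
flip (5/4475) -> (4475/5): both odd, 5 mod 4 = 1, 4475 mod 4 = 3, so the flip contributes +1; sign now +1
(4475/5): 4475 mod 5 = 0, so (4475/5) = (0/5)
reached (0/5); gcd(a, n) > 1, so (0/5) = 0 and the symbol is 0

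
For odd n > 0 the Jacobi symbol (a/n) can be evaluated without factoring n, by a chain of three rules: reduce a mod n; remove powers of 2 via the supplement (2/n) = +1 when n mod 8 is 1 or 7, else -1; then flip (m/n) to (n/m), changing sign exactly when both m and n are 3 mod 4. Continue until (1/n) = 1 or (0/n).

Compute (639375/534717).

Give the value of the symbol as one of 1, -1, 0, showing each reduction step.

0

(639375/534717) = (104658/534717)   [reduce mod 534717]
104658 = 2^1·52329; (2/534717) = -1 since 534717 mod 8 = 5, so (104658/534717) = (-1)^1·(52329/534717); sign now -1
reciprocity: (52329/534717) = +1·(534717/52329) since 52329 mod 4 = 1, 534717 mod 4 = 1; sign now -1
(534717/52329) = (11427/52329)   [reduce mod 52329]
reciprocity: (11427/52329) = +1·(52329/11427) since 11427 mod 4 = 3, 52329 mod 4 = 1; sign now -1
(52329/11427) = (6621/11427)   [reduce mod 11427]
reciprocity: (6621/11427) = +1·(11427/6621) since 6621 mod 4 = 1, 11427 mod 4 = 3; sign now -1
(11427/6621) = (4806/6621)   [reduce mod 6621]
4806 = 2^1·2403; (2/6621) = -1 since 6621 mod 8 = 5, so (4806/6621) = (-1)^1·(2403/6621); sign now +1
reciprocity: (2403/6621) = +1·(6621/2403) since 2403 mod 4 = 3, 6621 mod 4 = 1; sign now +1
(6621/2403) = (1815/2403)   [reduce mod 2403]
reciprocity: (1815/2403) = -1·(2403/1815) since 1815 mod 4 = 3, 2403 mod 4 = 3; sign now -1
(2403/1815) = (588/1815)   [reduce mod 1815]
588 = 2^2·147; (2/1815) = +1 since 1815 mod 8 = 7, so (588/1815) = (+1)^2·(147/1815); sign now -1
reciprocity: (147/1815) = -1·(1815/147) since 147 mod 4 = 3, 1815 mod 4 = 3; sign now +1
(1815/147) = (51/147)   [reduce mod 147]
reciprocity: (51/147) = -1·(147/51) since 51 mod 4 = 3, 147 mod 4 = 3; sign now -1
(147/51) = (45/51)   [reduce mod 51]
reciprocity: (45/51) = +1·(51/45) since 45 mod 4 = 1, 51 mod 4 = 3; sign now -1
(51/45) = (6/45)   [reduce mod 45]
6 = 2^1·3; (2/45) = -1 since 45 mod 8 = 5, so (6/45) = (-1)^1·(3/45); sign now +1
reciprocity: (3/45) = +1·(45/3) since 3 mod 4 = 3, 45 mod 4 = 1; sign now +1
(45/3) = (0/3)   [reduce mod 3]
(0/3) = 0   [gcd(a, n) > 1]; final value = 0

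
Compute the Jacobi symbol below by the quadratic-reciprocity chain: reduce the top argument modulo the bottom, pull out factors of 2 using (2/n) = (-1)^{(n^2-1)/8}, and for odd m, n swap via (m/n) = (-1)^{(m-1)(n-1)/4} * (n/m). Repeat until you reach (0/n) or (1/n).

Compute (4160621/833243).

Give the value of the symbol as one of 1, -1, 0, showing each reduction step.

-1

(4160621/833243): 4160621 mod 833243 = 827649, so (4160621/833243) = (827649/833243)
flip (827649/833243) -> (833243/827649): both odd, 827649 mod 4 = 1, 833243 mod 4 = 3, so the flip contributes +1; sign now +1
(833243/827649): 833243 mod 827649 = 5594, so (833243/827649) = (5594/827649)
factor out 2^1: 5594 = 2^1·2797; with 827649 mod 8 = 1, (2/827649) = +1; sign now +1; continue with (2797/827649)
flip (2797/827649) -> (827649/2797): both odd, 2797 mod 4 = 1, 827649 mod 4 = 1, so the flip contributes +1; sign now +1
(827649/2797): 827649 mod 2797 = 2534, so (827649/2797) = (2534/2797)
factor out 2^1: 2534 = 2^1·1267; with 2797 mod 8 = 5, (2/2797) = -1; sign now -1; continue with (1267/2797)
flip (1267/2797) -> (2797/1267): both odd, 1267 mod 4 = 3, 2797 mod 4 = 1, so the flip contributes +1; sign now -1
(2797/1267): 2797 mod 1267 = 263, so (2797/1267) = (263/1267)
flip (263/1267) -> (1267/263): both odd, 263 mod 4 = 3, 1267 mod 4 = 3, so the flip contributes -1; sign now +1
(1267/263): 1267 mod 263 = 215, so (1267/263) = (215/263)
flip (215/263) -> (263/215): both odd, 215 mod 4 = 3, 263 mod 4 = 3, so the flip contributes -1; sign now -1
(263/215): 263 mod 215 = 48, so (263/215) = (48/215)
factor out 2^4: 48 = 2^4·3; with 215 mod 8 = 7, (2/215) = +1; sign now -1; continue with (3/215)
flip (3/215) -> (215/3): both odd, 3 mod 4 = 3, 215 mod 4 = 3, so the flip contributes -1; sign now +1
(215/3): 215 mod 3 = 2, so (215/3) = (2/3)
factor out 2^1: 2 = 2^1·1; with 3 mod 8 = 3, (2/3) = -1; sign now -1; continue with (1/3)
reached (1/3) = 1, so the symbol is -1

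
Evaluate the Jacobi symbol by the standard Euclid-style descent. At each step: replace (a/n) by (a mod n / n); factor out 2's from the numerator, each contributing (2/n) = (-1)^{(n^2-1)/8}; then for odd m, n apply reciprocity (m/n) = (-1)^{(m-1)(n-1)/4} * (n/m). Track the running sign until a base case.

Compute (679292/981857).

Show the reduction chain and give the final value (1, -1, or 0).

1

factor out 2^2: 679292 = 2^2·169823; with 981857 mod 8 = 1, (2/981857) = +1; sign now +1; continue with (169823/981857)
flip (169823/981857) -> (981857/169823): both odd, 169823 mod 4 = 3, 981857 mod 4 = 1, so the flip contributes +1; sign now +1
(981857/169823): 981857 mod 169823 = 132742, so (981857/169823) = (132742/169823)
factor out 2^1: 132742 = 2^1·66371; with 169823 mod 8 = 7, (2/169823) = +1; sign now +1; continue with (66371/169823)
flip (66371/169823) -> (169823/66371): both odd, 66371 mod 4 = 3, 169823 mod 4 = 3, so the flip contributes -1; sign now -1
(169823/66371): 169823 mod 66371 = 37081, so (169823/66371) = (37081/66371)
flip (37081/66371) -> (66371/37081): both odd, 37081 mod 4 = 1, 66371 mod 4 = 3, so the flip contributes +1; sign now -1
(66371/37081): 66371 mod 37081 = 29290, so (66371/37081) = (29290/37081)
factor out 2^1: 29290 = 2^1·14645; with 37081 mod 8 = 1, (2/37081) = +1; sign now -1; continue with (14645/37081)
flip (14645/37081) -> (37081/14645): both odd, 14645 mod 4 = 1, 37081 mod 4 = 1, so the flip contributes +1; sign now -1
(37081/14645): 37081 mod 14645 = 7791, so (37081/14645) = (7791/14645)
flip (7791/14645) -> (14645/7791): both odd, 7791 mod 4 = 3, 14645 mod 4 = 1, so the flip contributes +1; sign now -1
(14645/7791): 14645 mod 7791 = 6854, so (14645/7791) = (6854/7791)
factor out 2^1: 6854 = 2^1·3427; with 7791 mod 8 = 7, (2/7791) = +1; sign now -1; continue with (3427/7791)
flip (3427/7791) -> (7791/3427): both odd, 3427 mod 4 = 3, 7791 mod 4 = 3, so the flip contributes -1; sign now +1
(7791/3427): 7791 mod 3427 = 937, so (7791/3427) = (937/3427)
flip (937/3427) -> (3427/937): both odd, 937 mod 4 = 1, 3427 mod 4 = 3, so the flip contributes +1; sign now +1
(3427/937): 3427 mod 937 = 616, so (3427/937) = (616/937)
factor out 2^3: 616 = 2^3·77; with 937 mod 8 = 1, (2/937) = +1; sign now +1; continue with (77/937)
flip (77/937) -> (937/77): both odd, 77 mod 4 = 1, 937 mod 4 = 1, so the flip contributes +1; sign now +1
(937/77): 937 mod 77 = 13, so (937/77) = (13/77)
flip (13/77) -> (77/13): both odd, 13 mod 4 = 1, 77 mod 4 = 1, so the flip contributes +1; sign now +1
(77/13): 77 mod 13 = 12, so (77/13) = (12/13)
factor out 2^2: 12 = 2^2·3; with 13 mod 8 = 5, (2/13) = -1; sign now +1; continue with (3/13)
flip (3/13) -> (13/3): both odd, 3 mod 4 = 3, 13 mod 4 = 1, so the flip contributes +1; sign now +1
(13/3): 13 mod 3 = 1, so (13/3) = (1/3)
reached (1/3) = 1, so the symbol is +1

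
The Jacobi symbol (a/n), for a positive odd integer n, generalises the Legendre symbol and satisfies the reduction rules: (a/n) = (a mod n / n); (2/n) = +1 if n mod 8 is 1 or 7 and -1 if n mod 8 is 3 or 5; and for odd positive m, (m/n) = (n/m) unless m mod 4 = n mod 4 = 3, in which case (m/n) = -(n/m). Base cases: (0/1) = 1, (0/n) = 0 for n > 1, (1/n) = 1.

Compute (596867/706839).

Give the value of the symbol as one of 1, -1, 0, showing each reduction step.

-1

reciprocity: (596867/706839) = -1·(706839/596867) since 596867 mod 4 = 3, 706839 mod 4 = 3; sign now -1
(706839/596867) = (109972/596867)   [reduce mod 596867]
109972 = 2^2·27493; (2/596867) = -1 since 596867 mod 8 = 3, so (109972/596867) = (-1)^2·(27493/596867); sign now -1
reciprocity: (27493/596867) = +1·(596867/27493) since 27493 mod 4 = 1, 596867 mod 4 = 3; sign now -1
(596867/27493) = (19514/27493)   [reduce mod 27493]
19514 = 2^1·9757; (2/27493) = -1 since 27493 mod 8 = 5, so (19514/27493) = (-1)^1·(9757/27493); sign now +1
reciprocity: (9757/27493) = +1·(27493/9757) since 9757 mod 4 = 1, 27493 mod 4 = 1; sign now +1
(27493/9757) = (7979/9757)   [reduce mod 9757]
reciprocity: (7979/9757) = +1·(9757/7979) since 7979 mod 4 = 3, 9757 mod 4 = 1; sign now +1
(9757/7979) = (1778/7979)   [reduce mod 7979]
1778 = 2^1·889; (2/7979) = -1 since 7979 mod 8 = 3, so (1778/7979) = (-1)^1·(889/7979); sign now -1
reciprocity: (889/7979) = +1·(7979/889) since 889 mod 4 = 1, 7979 mod 4 = 3; sign now -1
(7979/889) = (867/889)   [reduce mod 889]
reciprocity: (867/889) = +1·(889/867) since 867 mod 4 = 3, 889 mod 4 = 1; sign now -1
(889/867) = (22/867)   [reduce mod 867]
22 = 2^1·11; (2/867) = -1 since 867 mod 8 = 3, so (22/867) = (-1)^1·(11/867); sign now +1
reciprocity: (11/867) = -1·(867/11) since 11 mod 4 = 3, 867 mod 4 = 3; sign now -1
(867/11) = (9/11)   [reduce mod 11]
reciprocity: (9/11) = +1·(11/9) since 9 mod 4 = 1, 11 mod 4 = 3; sign now -1
(11/9) = (2/9)   [reduce mod 9]
2 = 2^1·1; (2/9) = +1 since 9 mod 8 = 1, so (2/9) = (+1)^1·(1/9); sign now -1
(1/9) = 1; final value = sign = -1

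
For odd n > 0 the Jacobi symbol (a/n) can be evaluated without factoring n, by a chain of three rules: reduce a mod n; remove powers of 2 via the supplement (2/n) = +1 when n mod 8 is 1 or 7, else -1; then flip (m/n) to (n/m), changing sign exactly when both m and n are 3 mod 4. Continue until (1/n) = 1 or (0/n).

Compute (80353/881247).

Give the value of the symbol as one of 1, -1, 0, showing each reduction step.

-1

reciprocity: (80353/881247) = +1·(881247/80353) since 80353 mod 4 = 1, 881247 mod 4 = 3; sign now +1
(881247/80353) = (77717/80353)   [reduce mod 80353]
reciprocity: (77717/80353) = +1·(80353/77717) since 77717 mod 4 = 1, 80353 mod 4 = 1; sign now +1
(80353/77717) = (2636/77717)   [reduce mod 77717]
2636 = 2^2·659; (2/77717) = -1 since 77717 mod 8 = 5, so (2636/77717) = (-1)^2·(659/77717); sign now +1
reciprocity: (659/77717) = +1·(77717/659) since 659 mod 4 = 3, 77717 mod 4 = 1; sign now +1
(77717/659) = (614/659)   [reduce mod 659]
614 = 2^1·307; (2/659) = -1 since 659 mod 8 = 3, so (614/659) = (-1)^1·(307/659); sign now -1
reciprocity: (307/659) = -1·(659/307) since 307 mod 4 = 3, 659 mod 4 = 3; sign now +1
(659/307) = (45/307)   [reduce mod 307]
reciprocity: (45/307) = +1·(307/45) since 45 mod 4 = 1, 307 mod 4 = 3; sign now +1
(307/45) = (37/45)   [reduce mod 45]
reciprocity: (37/45) = +1·(45/37) since 37 mod 4 = 1, 45 mod 4 = 1; sign now +1
(45/37) = (8/37)   [reduce mod 37]
8 = 2^3·1; (2/37) = -1 since 37 mod 8 = 5, so (8/37) = (-1)^3·(1/37); sign now -1
(1/37) = 1; final value = sign = -1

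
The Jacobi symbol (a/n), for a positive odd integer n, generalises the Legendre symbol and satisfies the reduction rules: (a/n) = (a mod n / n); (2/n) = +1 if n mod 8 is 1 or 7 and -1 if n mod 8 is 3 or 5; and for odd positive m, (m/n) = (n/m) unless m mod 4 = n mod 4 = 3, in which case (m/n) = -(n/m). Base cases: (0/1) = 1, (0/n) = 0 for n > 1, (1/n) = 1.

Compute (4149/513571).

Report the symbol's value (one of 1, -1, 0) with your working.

1

flip (4149/513571) -> (513571/4149): both odd, 4149 mod 4 = 1, 513571 mod 4 = 3, so the flip contributes +1; sign now +1
(513571/4149): 513571 mod 4149 = 3244, so (513571/4149) = (3244/4149)
factor out 2^2: 3244 = 2^2·811; with 4149 mod 8 = 5, (2/4149) = -1; sign now +1; continue with (811/4149)
flip (811/4149) -> (4149/811): both odd, 811 mod 4 = 3, 4149 mod 4 = 1, so the flip contributes +1; sign now +1
(4149/811): 4149 mod 811 = 94, so (4149/811) = (94/811)
factor out 2^1: 94 = 2^1·47; with 811 mod 8 = 3, (2/811) = -1; sign now -1; continue with (47/811)
flip (47/811) -> (811/47): both odd, 47 mod 4 = 3, 811 mod 4 = 3, so the flip contributes -1; sign now +1
(811/47): 811 mod 47 = 12, so (811/47) = (12/47)
factor out 2^2: 12 = 2^2·3; with 47 mod 8 = 7, (2/47) = +1; sign now +1; continue with (3/47)
flip (3/47) -> (47/3): both odd, 3 mod 4 = 3, 47 mod 4 = 3, so the flip contributes -1; sign now -1
(47/3): 47 mod 3 = 2, so (47/3) = (2/3)
factor out 2^1: 2 = 2^1·1; with 3 mod 8 = 3, (2/3) = -1; sign now +1; continue with (1/3)
reached (1/3) = 1, so the symbol is +1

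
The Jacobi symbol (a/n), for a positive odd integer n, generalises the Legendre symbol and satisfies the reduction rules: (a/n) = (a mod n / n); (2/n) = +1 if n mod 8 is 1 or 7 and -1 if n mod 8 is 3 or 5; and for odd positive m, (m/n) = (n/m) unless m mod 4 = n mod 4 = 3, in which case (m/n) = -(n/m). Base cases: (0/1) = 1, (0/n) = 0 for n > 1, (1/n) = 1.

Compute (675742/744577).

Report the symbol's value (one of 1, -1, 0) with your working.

675742 = 2^1·337871; (2/744577) = +1 since 744577 mod 8 = 1, so (675742/744577) = (+1)^1·(337871/744577); sign now +1
reciprocity: (337871/744577) = +1·(744577/337871) since 337871 mod 4 = 3, 744577 mod 4 = 1; sign now +1
(744577/337871) = (68835/337871)   [reduce mod 337871]
reciprocity: (68835/337871) = -1·(337871/68835) since 68835 mod 4 = 3, 337871 mod 4 = 3; sign now -1
(337871/68835) = (62531/68835)   [reduce mod 68835]
reciprocity: (62531/68835) = -1·(68835/62531) since 62531 mod 4 = 3, 68835 mod 4 = 3; sign now +1
(68835/62531) = (6304/62531)   [reduce mod 62531]
6304 = 2^5·197; (2/62531) = -1 since 62531 mod 8 = 3, so (6304/62531) = (-1)^5·(197/62531); sign now -1
reciprocity: (197/62531) = +1·(62531/197) since 197 mod 4 = 1, 62531 mod 4 = 3; sign now -1
(62531/197) = (82/197)   [reduce mod 197]
82 = 2^1·41; (2/197) = -1 since 197 mod 8 = 5, so (82/197) = (-1)^1·(41/197); sign now +1
reciprocity: (41/197) = +1·(197/41) since 41 mod 4 = 1, 197 mod 4 = 1; sign now +1
(197/41) = (33/41)   [reduce mod 41]
reciprocity: (33/41) = +1·(41/33) since 33 mod 4 = 1, 41 mod 4 = 1; sign now +1
(41/33) = (8/33)   [reduce mod 33]
8 = 2^3·1; (2/33) = +1 since 33 mod 8 = 1, so (8/33) = (+1)^3·(1/33); sign now +1
(1/33) = 1; final value = sign = +1

1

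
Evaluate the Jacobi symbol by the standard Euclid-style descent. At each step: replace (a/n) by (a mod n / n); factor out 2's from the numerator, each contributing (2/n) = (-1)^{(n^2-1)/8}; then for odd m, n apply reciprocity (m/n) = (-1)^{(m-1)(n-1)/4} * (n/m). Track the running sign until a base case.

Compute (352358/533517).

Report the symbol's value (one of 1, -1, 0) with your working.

1

352358 = 2^1·176179; (2/533517) = -1 since 533517 mod 8 = 5, so (352358/533517) = (-1)^1·(176179/533517); sign now -1
reciprocity: (176179/533517) = +1·(533517/176179) since 176179 mod 4 = 3, 533517 mod 4 = 1; sign now -1
(533517/176179) = (4980/176179)   [reduce mod 176179]
4980 = 2^2·1245; (2/176179) = -1 since 176179 mod 8 = 3, so (4980/176179) = (-1)^2·(1245/176179); sign now -1
reciprocity: (1245/176179) = +1·(176179/1245) since 1245 mod 4 = 1, 176179 mod 4 = 3; sign now -1
(176179/1245) = (634/1245)   [reduce mod 1245]
634 = 2^1·317; (2/1245) = -1 since 1245 mod 8 = 5, so (634/1245) = (-1)^1·(317/1245); sign now +1
reciprocity: (317/1245) = +1·(1245/317) since 317 mod 4 = 1, 1245 mod 4 = 1; sign now +1
(1245/317) = (294/317)   [reduce mod 317]
294 = 2^1·147; (2/317) = -1 since 317 mod 8 = 5, so (294/317) = (-1)^1·(147/317); sign now -1
reciprocity: (147/317) = +1·(317/147) since 147 mod 4 = 3, 317 mod 4 = 1; sign now -1
(317/147) = (23/147)   [reduce mod 147]
reciprocity: (23/147) = -1·(147/23) since 23 mod 4 = 3, 147 mod 4 = 3; sign now +1
(147/23) = (9/23)   [reduce mod 23]
reciprocity: (9/23) = +1·(23/9) since 9 mod 4 = 1, 23 mod 4 = 3; sign now +1
(23/9) = (5/9)   [reduce mod 9]
reciprocity: (5/9) = +1·(9/5) since 5 mod 4 = 1, 9 mod 4 = 1; sign now +1
(9/5) = (4/5)   [reduce mod 5]
4 = 2^2·1; (2/5) = -1 since 5 mod 8 = 5, so (4/5) = (-1)^2·(1/5); sign now +1
(1/5) = 1; final value = sign = +1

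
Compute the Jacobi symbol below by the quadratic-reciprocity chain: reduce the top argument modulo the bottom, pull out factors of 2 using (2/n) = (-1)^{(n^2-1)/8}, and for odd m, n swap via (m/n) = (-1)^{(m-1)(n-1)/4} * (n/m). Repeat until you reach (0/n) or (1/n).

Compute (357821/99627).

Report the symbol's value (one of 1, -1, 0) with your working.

(357821/99627) = (58940/99627)   [reduce mod 99627]
58940 = 2^2·14735; (2/99627) = -1 since 99627 mod 8 = 3, so (58940/99627) = (-1)^2·(14735/99627); sign now +1
reciprocity: (14735/99627) = -1·(99627/14735) since 14735 mod 4 = 3, 99627 mod 4 = 3; sign now -1
(99627/14735) = (11217/14735)   [reduce mod 14735]
reciprocity: (11217/14735) = +1·(14735/11217) since 11217 mod 4 = 1, 14735 mod 4 = 3; sign now -1
(14735/11217) = (3518/11217)   [reduce mod 11217]
3518 = 2^1·1759; (2/11217) = +1 since 11217 mod 8 = 1, so (3518/11217) = (+1)^1·(1759/11217); sign now -1
reciprocity: (1759/11217) = +1·(11217/1759) since 1759 mod 4 = 3, 11217 mod 4 = 1; sign now -1
(11217/1759) = (663/1759)   [reduce mod 1759]
reciprocity: (663/1759) = -1·(1759/663) since 663 mod 4 = 3, 1759 mod 4 = 3; sign now +1
(1759/663) = (433/663)   [reduce mod 663]
reciprocity: (433/663) = +1·(663/433) since 433 mod 4 = 1, 663 mod 4 = 3; sign now +1
(663/433) = (230/433)   [reduce mod 433]
230 = 2^1·115; (2/433) = +1 since 433 mod 8 = 1, so (230/433) = (+1)^1·(115/433); sign now +1
reciprocity: (115/433) = +1·(433/115) since 115 mod 4 = 3, 433 mod 4 = 1; sign now +1
(433/115) = (88/115)   [reduce mod 115]
88 = 2^3·11; (2/115) = -1 since 115 mod 8 = 3, so (88/115) = (-1)^3·(11/115); sign now -1
reciprocity: (11/115) = -1·(115/11) since 11 mod 4 = 3, 115 mod 4 = 3; sign now +1
(115/11) = (5/11)   [reduce mod 11]
reciprocity: (5/11) = +1·(11/5) since 5 mod 4 = 1, 11 mod 4 = 3; sign now +1
(11/5) = (1/5)   [reduce mod 5]
(1/5) = 1; final value = sign = +1

1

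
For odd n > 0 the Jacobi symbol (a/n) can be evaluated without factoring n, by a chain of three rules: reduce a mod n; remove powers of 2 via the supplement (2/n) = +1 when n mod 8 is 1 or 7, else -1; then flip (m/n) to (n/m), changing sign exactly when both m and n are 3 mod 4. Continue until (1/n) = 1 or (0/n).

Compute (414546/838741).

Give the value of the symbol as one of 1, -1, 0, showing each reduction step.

-1

factor out 2^1: 414546 = 2^1·207273; with 838741 mod 8 = 5, (2/838741) = -1; sign now -1; continue with (207273/838741)
flip (207273/838741) -> (838741/207273): both odd, 207273 mod 4 = 1, 838741 mod 4 = 1, so the flip contributes +1; sign now -1
(838741/207273): 838741 mod 207273 = 9649, so (838741/207273) = (9649/207273)
flip (9649/207273) -> (207273/9649): both odd, 9649 mod 4 = 1, 207273 mod 4 = 1, so the flip contributes +1; sign now -1
(207273/9649): 207273 mod 9649 = 4644, so (207273/9649) = (4644/9649)
factor out 2^2: 4644 = 2^2·1161; with 9649 mod 8 = 1, (2/9649) = +1; sign now -1; continue with (1161/9649)
flip (1161/9649) -> (9649/1161): both odd, 1161 mod 4 = 1, 9649 mod 4 = 1, so the flip contributes +1; sign now -1
(9649/1161): 9649 mod 1161 = 361, so (9649/1161) = (361/1161)
flip (361/1161) -> (1161/361): both odd, 361 mod 4 = 1, 1161 mod 4 = 1, so the flip contributes +1; sign now -1
(1161/361): 1161 mod 361 = 78, so (1161/361) = (78/361)
factor out 2^1: 78 = 2^1·39; with 361 mod 8 = 1, (2/361) = +1; sign now -1; continue with (39/361)
flip (39/361) -> (361/39): both odd, 39 mod 4 = 3, 361 mod 4 = 1, so the flip contributes +1; sign now -1
(361/39): 361 mod 39 = 10, so (361/39) = (10/39)
factor out 2^1: 10 = 2^1·5; with 39 mod 8 = 7, (2/39) = +1; sign now -1; continue with (5/39)
flip (5/39) -> (39/5): both odd, 5 mod 4 = 1, 39 mod 4 = 3, so the flip contributes +1; sign now -1
(39/5): 39 mod 5 = 4, so (39/5) = (4/5)
factor out 2^2: 4 = 2^2·1; with 5 mod 8 = 5, (2/5) = -1; sign now -1; continue with (1/5)
reached (1/5) = 1, so the symbol is -1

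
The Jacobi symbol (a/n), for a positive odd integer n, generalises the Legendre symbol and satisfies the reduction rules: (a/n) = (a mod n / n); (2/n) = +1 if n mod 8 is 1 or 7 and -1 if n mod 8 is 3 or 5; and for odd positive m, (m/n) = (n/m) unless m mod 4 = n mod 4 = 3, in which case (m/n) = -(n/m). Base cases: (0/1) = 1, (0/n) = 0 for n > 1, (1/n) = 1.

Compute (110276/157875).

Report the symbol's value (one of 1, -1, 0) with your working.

-1

factor out 2^2: 110276 = 2^2·27569; with 157875 mod 8 = 3, (2/157875) = -1; sign now +1; continue with (27569/157875)
flip (27569/157875) -> (157875/27569): both odd, 27569 mod 4 = 1, 157875 mod 4 = 3, so the flip contributes +1; sign now +1
(157875/27569): 157875 mod 27569 = 20030, so (157875/27569) = (20030/27569)
factor out 2^1: 20030 = 2^1·10015; with 27569 mod 8 = 1, (2/27569) = +1; sign now +1; continue with (10015/27569)
flip (10015/27569) -> (27569/10015): both odd, 10015 mod 4 = 3, 27569 mod 4 = 1, so the flip contributes +1; sign now +1
(27569/10015): 27569 mod 10015 = 7539, so (27569/10015) = (7539/10015)
flip (7539/10015) -> (10015/7539): both odd, 7539 mod 4 = 3, 10015 mod 4 = 3, so the flip contributes -1; sign now -1
(10015/7539): 10015 mod 7539 = 2476, so (10015/7539) = (2476/7539)
factor out 2^2: 2476 = 2^2·619; with 7539 mod 8 = 3, (2/7539) = -1; sign now -1; continue with (619/7539)
flip (619/7539) -> (7539/619): both odd, 619 mod 4 = 3, 7539 mod 4 = 3, so the flip contributes -1; sign now +1
(7539/619): 7539 mod 619 = 111, so (7539/619) = (111/619)
flip (111/619) -> (619/111): both odd, 111 mod 4 = 3, 619 mod 4 = 3, so the flip contributes -1; sign now -1
(619/111): 619 mod 111 = 64, so (619/111) = (64/111)
factor out 2^6: 64 = 2^6·1; with 111 mod 8 = 7, (2/111) = +1; sign now -1; continue with (1/111)
reached (1/111) = 1, so the symbol is -1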